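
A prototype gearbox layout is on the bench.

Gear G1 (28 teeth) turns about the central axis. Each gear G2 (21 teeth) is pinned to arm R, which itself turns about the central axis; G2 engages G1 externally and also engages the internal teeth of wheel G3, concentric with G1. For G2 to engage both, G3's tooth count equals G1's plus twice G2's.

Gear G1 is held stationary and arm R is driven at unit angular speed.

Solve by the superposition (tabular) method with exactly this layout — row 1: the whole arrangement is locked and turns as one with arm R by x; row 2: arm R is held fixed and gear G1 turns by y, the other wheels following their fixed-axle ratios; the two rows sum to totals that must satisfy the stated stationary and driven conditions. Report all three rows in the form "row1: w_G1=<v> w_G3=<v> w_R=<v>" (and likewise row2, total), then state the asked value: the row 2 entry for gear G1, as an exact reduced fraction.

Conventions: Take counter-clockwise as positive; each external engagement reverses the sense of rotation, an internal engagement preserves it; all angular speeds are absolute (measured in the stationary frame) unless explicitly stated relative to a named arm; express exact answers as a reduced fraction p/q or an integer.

recognized (axles ride arm R): planetary set, 28/21/70 teeth
row 1 (train locked, turned with arm): all members turn x
row 2 (arm held, sun turns y): ω_ring = −(28/70)·y, ω_arm = 0
boundary: total ω_sun = x + y = 0 and total ω_arm = x = 1  ⇒  y = -1, x = 1
row 2 ring = −(28/70)·(-1) = 2/5
totals (row 1 + row 2): sun 1 + (-1) = 0, ring 1 + 2/5 = 7/5, arm 1 + 0 = 1
asked cell (row2, sun) = -1

row1: w_G1=1 w_G3=1 w_R=1
row2: w_G1=-1 w_G3=2/5 w_R=0
total: w_G1=0 w_G3=7/5 w_R=1
asked value: -1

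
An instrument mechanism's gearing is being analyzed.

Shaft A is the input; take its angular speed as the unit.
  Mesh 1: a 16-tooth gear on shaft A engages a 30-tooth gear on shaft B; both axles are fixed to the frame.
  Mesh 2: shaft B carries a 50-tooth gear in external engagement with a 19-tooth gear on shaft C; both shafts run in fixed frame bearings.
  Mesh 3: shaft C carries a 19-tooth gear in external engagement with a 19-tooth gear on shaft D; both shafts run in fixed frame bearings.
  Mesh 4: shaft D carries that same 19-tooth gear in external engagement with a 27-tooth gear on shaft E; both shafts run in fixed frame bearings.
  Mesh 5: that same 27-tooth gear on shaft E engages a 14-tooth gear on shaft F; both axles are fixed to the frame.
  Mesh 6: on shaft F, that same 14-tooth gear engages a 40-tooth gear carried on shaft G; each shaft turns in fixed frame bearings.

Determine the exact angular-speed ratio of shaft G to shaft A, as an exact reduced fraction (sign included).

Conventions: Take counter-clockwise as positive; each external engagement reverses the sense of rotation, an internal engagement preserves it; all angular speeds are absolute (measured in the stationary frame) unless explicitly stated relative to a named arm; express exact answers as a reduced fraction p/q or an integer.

2/3

class = fixed-axis compound train [6 meshes; 6 ratios multiply, 6 sense flips]
mesh 1 [16T→30T]: running ratio 8/15, sense −
mesh 2 [50T→19T]: running ratio 80/57, sense +
mesh 3 [19T→19T]: running ratio 80/57, sense −
mesh 4 [19T→27T]: running ratio 80/81, sense +
mesh 5 [27T→14T]: running ratio 40/21, sense −
mesh 6 [14T→40T]: running ratio 2/3, sense +
ω_out/ω_in = 2/3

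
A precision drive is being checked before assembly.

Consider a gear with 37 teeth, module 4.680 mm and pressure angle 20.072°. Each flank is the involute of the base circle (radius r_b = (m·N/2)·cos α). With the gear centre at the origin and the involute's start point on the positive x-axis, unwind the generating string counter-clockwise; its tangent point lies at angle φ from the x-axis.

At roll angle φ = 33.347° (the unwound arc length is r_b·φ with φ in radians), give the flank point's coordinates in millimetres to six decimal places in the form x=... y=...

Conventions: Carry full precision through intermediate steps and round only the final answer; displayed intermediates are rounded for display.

recognized (one wheel, involute flank): single-mesh tooth geometry, m = 4.680, N = 37
pitch radius r_p = m·N/2 = 4.680·37/2 = 86.580000
base radius r_b = r_p·cos α = 86.580000·cos 20.072° = 81.321311
roll angle φ = 33.347° = 0.58201495 rad
x = r_b·(cos φ + φ·sin φ) = 93.950115
y = r_b·(sin φ − φ·cos φ) = 5.165380

x=93.950115 y=5.165380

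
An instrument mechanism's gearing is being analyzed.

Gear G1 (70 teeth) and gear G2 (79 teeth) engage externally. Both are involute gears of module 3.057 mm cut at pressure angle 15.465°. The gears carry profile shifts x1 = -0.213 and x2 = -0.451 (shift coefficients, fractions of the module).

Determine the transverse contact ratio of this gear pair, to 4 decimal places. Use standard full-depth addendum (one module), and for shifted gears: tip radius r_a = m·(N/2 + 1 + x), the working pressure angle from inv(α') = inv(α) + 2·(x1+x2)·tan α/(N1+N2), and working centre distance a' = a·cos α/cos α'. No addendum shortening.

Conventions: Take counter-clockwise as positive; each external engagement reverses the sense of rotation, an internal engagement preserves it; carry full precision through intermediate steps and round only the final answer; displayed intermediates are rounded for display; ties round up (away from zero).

single-mesh involute tooth geometry (70T engaging 79T at module 3.057)
base radii: r_b1 = 103.121088, r_b2 = 116.379513
tip radii: r_a1 = 109.400859, r_a2 = 122.429793
inv(α') = inv(15.465°) + 2·(-0.213-0.451)·tan α/(70+79) = 0.00428578  ⇒  α' = 13.32516°
a' = a·cos α / cos α' = 227.7465·cos 15.465°/cos 13.32516° = 225.573545
action lengths: √(r_a1²−r_b1²) = 36.532030, √(r_a2²−r_b2²) = 38.011355
base pitch p_b = π·m·cos α = 9.256127
CR = (36.532030 + 38.011355 − 225.573545·sin 13.32516°)/9.256127 = 2.436641
contact ratio ≈ 2.4366

2.4366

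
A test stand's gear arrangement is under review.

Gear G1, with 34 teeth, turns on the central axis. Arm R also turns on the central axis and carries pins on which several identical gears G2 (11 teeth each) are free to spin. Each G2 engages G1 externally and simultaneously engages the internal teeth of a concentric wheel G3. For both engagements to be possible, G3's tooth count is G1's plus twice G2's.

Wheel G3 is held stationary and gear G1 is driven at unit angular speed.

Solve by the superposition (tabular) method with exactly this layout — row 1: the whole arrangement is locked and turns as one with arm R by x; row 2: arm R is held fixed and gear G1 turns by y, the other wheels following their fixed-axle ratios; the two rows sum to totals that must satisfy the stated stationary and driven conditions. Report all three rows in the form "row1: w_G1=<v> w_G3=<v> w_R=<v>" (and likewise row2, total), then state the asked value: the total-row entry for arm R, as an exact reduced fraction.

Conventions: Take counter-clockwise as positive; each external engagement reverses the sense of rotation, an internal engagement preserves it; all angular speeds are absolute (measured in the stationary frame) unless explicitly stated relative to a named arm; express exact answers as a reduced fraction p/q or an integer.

class = planetary set [G3 = 34+2·11 = 56; Willis about the carrier]
row 1: whole set turns with the arm by x
row 2 — arm fixed, fixed-axis ratios: sun y, ring −(34/56)·y, arm 0
boundary: total ω_ring = x − (34/56)·y = 0 and total ω_sun = x + y = 1  ⇒  y = 28/45, x = 17/45
row 2 ring = −(34/56)·28/45 = -17/45
totals (row 1 + row 2): sun 17/45 + 28/45 = 1, ring 17/45 + (-17/45) = 0, arm 17/45 + 0 = 17/45
asked cell (total, arm) = 17/45

row1: w_G1=17/45 w_G3=17/45 w_R=17/45
row2: w_G1=28/45 w_G3=-17/45 w_R=0
total: w_G1=1 w_G3=0 w_R=17/45
asked value: 17/45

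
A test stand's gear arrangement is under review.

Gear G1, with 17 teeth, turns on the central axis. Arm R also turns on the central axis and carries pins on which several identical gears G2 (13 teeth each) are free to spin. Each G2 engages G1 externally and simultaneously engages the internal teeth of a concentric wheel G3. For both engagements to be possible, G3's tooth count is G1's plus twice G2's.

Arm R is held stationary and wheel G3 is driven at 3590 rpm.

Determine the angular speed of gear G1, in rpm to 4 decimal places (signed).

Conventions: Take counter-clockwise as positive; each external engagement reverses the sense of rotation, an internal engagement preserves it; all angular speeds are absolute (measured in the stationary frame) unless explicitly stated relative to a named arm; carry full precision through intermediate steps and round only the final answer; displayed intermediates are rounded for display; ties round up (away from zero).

-9080.5882 rpm

topology: planetary set — G1 17T / G2 13T / G3 43T, arm = carrier (Willis)
normalise by the input: solve with ω_ring = 1, then scale by 3590 rpm
ring teeth: 17 + 2·13 = 43
17(ω_sun−ω_arm) = −43(ω_ring−ω_arm),  ω_arm = 0, ω_ring = 1
ω_sun = 0 − (43/17)(1−0) = -43/17
scale: ω_sun = -43/17 × 3590 rpm = -9080.5882 rpm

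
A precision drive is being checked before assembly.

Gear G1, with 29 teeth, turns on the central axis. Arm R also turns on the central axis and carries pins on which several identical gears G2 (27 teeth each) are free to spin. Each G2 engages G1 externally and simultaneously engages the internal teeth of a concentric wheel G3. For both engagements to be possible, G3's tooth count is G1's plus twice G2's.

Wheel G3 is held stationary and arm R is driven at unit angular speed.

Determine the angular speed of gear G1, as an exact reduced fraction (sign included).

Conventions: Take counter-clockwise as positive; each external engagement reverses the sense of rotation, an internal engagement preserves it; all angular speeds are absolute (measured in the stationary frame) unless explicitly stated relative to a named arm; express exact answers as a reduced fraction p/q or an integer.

planetary set (29T centre, 27T on arm, 83T internal) — Willis relation
ring teeth: 29 + 2·27 = 83
29(ω_sun−ω_arm) = −83(ω_ring−ω_arm),  ω_ring = 0, ω_arm = 1
ω_sun = 1 − (83/29)(0−1) = 112/29
exact speed ratio = 112/29

112/29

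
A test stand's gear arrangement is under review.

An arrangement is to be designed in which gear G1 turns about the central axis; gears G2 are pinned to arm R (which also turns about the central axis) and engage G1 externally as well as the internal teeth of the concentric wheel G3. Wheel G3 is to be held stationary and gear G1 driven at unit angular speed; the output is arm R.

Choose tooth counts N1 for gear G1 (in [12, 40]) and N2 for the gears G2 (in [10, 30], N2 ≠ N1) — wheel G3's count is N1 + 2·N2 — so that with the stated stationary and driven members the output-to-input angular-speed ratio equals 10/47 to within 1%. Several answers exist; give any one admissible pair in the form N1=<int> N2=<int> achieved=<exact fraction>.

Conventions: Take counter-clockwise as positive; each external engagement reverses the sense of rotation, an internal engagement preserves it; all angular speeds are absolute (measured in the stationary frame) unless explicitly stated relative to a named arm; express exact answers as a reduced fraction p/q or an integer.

topology: planetary set — design target 10/47, arm = carrier (Willis)
Willis with ω_ring = 0: ω_arm/ω_sun = N1/(N1+N3); set equal to 10/47  ⇒  N3/N1 = 1/(10/47) − 1 = 37/10
N3 = N1 + 2·N2  ⇒  N2/N1 = (N3/N1 − 1)/2 = (37/10 − 1)/2 = 27/20
smallest multiple with N1 ≥ 12 and N2 ≥ 10: k = 1  ⇒  N1 = 1·20 = 20, N2 = 1·27 = 27 (N1 ≤ 40, N2 ≤ 30, N2 ≠ N1 ✓), N3 = 20 + 2·27 = 74
check: N1/(N1+N3) with N1 = 20, N3 = 74 gives 10/47; |achieved − target| = 0 ≤ 1/470 ✓

N1=20 N2=27 achieved=10/47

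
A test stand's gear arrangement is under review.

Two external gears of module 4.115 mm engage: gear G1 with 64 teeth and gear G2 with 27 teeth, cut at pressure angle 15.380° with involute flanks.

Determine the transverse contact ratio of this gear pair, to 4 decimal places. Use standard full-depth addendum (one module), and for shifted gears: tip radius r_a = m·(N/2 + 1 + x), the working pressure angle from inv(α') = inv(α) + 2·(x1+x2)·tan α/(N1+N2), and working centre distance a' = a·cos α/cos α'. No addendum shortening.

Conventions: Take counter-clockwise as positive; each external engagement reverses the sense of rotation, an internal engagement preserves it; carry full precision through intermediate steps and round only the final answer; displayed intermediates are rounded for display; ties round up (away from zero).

1.9899

class = single-mesh tooth geometry [involute pair 64T × 27T, m = 4.115]
base radii: r_b1 = 126.964281, r_b2 = 53.563056
tip radii: r_a1 = 135.795000, r_a2 = 59.667500
no profile shift: α' = α, a' = a
action lengths: √(r_a1²−r_b1²) = 48.170045, √(r_a2²−r_b2²) = 26.290865
base pitch p_b = π·m·cos α = 12.464689
CR = (48.170045 + 26.290865 − 187.232500·sin 15.38000°)/12.464689 = 1.989876
contact ratio ≈ 1.9899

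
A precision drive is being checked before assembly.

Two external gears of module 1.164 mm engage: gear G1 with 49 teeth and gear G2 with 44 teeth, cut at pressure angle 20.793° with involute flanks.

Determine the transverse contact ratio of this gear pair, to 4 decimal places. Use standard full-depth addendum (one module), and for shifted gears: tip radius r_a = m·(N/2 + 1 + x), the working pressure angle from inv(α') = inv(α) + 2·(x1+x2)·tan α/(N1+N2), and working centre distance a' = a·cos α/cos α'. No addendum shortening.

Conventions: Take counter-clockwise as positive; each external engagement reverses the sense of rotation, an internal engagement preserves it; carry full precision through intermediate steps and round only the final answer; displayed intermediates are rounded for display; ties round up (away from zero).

class = single-mesh tooth geometry [involute pair 49T × 44T, m = 1.164]
base radii: r_b1 = 26.660596, r_b2 = 23.940127
tip radii: r_a1 = 29.682000, r_a2 = 26.772000
no profile shift: α' = α, a' = a
action lengths: √(r_a1²−r_b1²) = 13.047366, √(r_a2²−r_b2²) = 11.983752
base pitch p_b = π·m·cos α = 3.418642
CR = (13.047366 + 11.983752 − 54.126000·sin 20.79300°)/3.418642 = 1.701489
contact ratio ≈ 1.7015

1.7015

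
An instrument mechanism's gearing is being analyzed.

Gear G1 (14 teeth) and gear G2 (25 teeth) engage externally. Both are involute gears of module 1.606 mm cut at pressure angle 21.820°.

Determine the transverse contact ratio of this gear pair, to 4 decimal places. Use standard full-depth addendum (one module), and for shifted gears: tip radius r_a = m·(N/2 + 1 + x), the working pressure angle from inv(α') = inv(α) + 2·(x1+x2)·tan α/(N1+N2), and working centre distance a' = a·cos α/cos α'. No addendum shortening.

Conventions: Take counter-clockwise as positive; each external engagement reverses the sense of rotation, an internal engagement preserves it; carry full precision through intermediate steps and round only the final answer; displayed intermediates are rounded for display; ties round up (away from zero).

class = single-mesh tooth geometry [involute pair 14T × 25T, m = 1.606]
base radii: r_b1 = 10.436580, r_b2 = 18.636749
tip radii: r_a1 = 12.848000, r_a2 = 21.681000
no profile shift: α' = α, a' = a
action lengths: √(r_a1²−r_b1²) = 7.493258, √(r_a2²−r_b2²) = 11.078688
base pitch p_b = π·m·cos α = 4.683926
CR = (7.493258 + 11.078688 − 31.317000·sin 21.82000°)/4.683926 = 1.479885
contact ratio ≈ 1.4799

1.4799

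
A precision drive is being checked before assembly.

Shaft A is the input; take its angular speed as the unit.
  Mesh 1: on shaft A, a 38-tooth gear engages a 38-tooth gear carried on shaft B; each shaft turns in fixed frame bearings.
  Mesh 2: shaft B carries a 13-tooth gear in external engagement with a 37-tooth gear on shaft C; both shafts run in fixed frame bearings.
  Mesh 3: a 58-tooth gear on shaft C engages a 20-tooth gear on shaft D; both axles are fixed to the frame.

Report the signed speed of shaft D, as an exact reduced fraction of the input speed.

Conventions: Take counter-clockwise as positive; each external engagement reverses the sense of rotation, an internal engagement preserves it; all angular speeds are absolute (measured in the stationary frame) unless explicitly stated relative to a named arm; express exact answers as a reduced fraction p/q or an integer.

3-mesh fixed-axis compound train (all bearings frame-fixed)
mesh 1 [38T→38T]: |ω|/ω_in = 1×38/38 = 1, sense flips to −
mesh 2 [13T→37T]: |ω|/ω_in = 1×13/37 = 13/37, sense flips to +
mesh 3 [58T→20T]: |ω|/ω_in = (13/37)×58/20 = 377/370, sense flips to −
signed output speed (× input speed) = -377/370

-377/370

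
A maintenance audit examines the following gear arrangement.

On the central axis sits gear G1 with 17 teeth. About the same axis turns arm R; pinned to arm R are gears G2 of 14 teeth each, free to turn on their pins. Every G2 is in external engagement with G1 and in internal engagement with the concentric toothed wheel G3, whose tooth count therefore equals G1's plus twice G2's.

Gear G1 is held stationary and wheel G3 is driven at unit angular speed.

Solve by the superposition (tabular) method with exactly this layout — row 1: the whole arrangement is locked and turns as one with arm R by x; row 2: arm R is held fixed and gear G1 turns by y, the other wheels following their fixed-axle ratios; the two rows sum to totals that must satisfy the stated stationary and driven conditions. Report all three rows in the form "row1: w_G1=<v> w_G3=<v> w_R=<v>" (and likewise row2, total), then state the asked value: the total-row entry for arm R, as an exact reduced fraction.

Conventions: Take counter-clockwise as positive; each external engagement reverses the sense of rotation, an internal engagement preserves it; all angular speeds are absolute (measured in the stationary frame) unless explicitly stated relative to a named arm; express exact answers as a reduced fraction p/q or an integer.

topology: planetary set — G1 17T / G2 14T / G3 45T, arm = carrier (Willis)
superposition row 1 [locked train]: every member turns x
row 2: sun turns y, ring = −(17/45)·y, arm 0
boundary: total ω_sun = x + y = 0 and total ω_ring = x − (17/45)·y = 1  ⇒  y = -45/62, x = 45/62
row 2 ring = −(17/45)·(-45/62) = 17/62
totals (row 1 + row 2): sun 45/62 + (-45/62) = 0, ring 45/62 + 17/62 = 1, arm 45/62 + 0 = 45/62
asked cell (total, arm) = 45/62

row1: w_G1=45/62 w_G3=45/62 w_R=45/62
row2: w_G1=-45/62 w_G3=17/62 w_R=0
total: w_G1=0 w_G3=1 w_R=45/62
asked value: 45/62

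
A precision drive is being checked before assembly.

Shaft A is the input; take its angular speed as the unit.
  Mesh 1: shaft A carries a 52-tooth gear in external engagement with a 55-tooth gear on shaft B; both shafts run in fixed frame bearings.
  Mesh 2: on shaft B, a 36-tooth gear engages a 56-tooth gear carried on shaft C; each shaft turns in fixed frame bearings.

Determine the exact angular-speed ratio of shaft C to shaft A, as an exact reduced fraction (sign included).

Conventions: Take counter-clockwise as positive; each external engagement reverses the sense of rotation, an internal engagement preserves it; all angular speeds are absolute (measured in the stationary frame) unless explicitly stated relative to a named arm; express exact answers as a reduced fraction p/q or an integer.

234/385

class = fixed-axis compound train [2 meshes; 2 ratios multiply, 2 sense flips]
mesh 1 [52T→55T]: running ratio 52/55, sense −
mesh 2 [36T→56T]: running ratio 234/385, sense +
ω_out/ω_in = 234/385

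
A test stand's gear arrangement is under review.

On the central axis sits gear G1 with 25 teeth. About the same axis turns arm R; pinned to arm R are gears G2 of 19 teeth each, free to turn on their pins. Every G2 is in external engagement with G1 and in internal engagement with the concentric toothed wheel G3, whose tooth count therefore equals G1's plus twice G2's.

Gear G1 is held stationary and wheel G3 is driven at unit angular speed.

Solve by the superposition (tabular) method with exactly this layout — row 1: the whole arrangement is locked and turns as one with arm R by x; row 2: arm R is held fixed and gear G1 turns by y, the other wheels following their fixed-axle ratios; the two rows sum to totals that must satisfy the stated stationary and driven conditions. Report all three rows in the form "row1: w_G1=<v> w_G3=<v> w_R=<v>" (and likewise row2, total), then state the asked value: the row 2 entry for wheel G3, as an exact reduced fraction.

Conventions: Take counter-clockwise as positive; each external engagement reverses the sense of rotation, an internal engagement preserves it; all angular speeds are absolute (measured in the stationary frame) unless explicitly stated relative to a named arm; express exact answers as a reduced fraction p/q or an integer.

planetary set (25T centre, 19T on arm, 63T internal) — Willis relation
row 1 (train locked, turned with arm): all members turn x
superposition row 2 [arm held]: sun y, ring −(25/63)·y, arm 0
boundary: total ω_sun = x + y = 0 and total ω_ring = x − (25/63)·y = 1  ⇒  y = -63/88, x = 63/88
row 2 ring = −(25/63)·(-63/88) = 25/88
totals (row 1 + row 2): sun 63/88 + (-63/88) = 0, ring 63/88 + 25/88 = 1, arm 63/88 + 0 = 63/88
asked cell (row2, ring) = 25/88

row1: w_G1=63/88 w_G3=63/88 w_R=63/88
row2: w_G1=-63/88 w_G3=25/88 w_R=0
total: w_G1=0 w_G3=1 w_R=63/88
asked value: 25/88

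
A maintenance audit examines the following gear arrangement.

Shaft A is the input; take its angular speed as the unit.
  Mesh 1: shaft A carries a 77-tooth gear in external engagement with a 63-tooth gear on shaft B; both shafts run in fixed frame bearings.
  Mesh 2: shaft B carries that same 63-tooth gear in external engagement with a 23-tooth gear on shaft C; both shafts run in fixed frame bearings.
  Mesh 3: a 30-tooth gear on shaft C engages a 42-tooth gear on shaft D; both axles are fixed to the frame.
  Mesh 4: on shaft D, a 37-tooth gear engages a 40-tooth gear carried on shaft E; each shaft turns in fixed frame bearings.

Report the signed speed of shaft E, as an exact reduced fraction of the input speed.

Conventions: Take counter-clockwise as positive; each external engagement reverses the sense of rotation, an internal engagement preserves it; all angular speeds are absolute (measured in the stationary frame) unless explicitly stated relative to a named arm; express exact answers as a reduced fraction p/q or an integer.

4-mesh fixed-axis compound train (all bearings frame-fixed)
mesh 1 [77T→63T]: |ω|/ω_in = 1×77/63 = 11/9, sense flips to −
mesh 2 [63T→23T]: |ω|/ω_in = (11/9)×63/23 = 77/23, sense flips to +
mesh 3 [30T→42T]: |ω|/ω_in = (77/23)×30/42 = 55/23, sense flips to −
mesh 4 [37T→40T]: |ω|/ω_in = (55/23)×37/40 = 407/184, sense flips to +
signed output speed (× input speed) = 407/184

407/184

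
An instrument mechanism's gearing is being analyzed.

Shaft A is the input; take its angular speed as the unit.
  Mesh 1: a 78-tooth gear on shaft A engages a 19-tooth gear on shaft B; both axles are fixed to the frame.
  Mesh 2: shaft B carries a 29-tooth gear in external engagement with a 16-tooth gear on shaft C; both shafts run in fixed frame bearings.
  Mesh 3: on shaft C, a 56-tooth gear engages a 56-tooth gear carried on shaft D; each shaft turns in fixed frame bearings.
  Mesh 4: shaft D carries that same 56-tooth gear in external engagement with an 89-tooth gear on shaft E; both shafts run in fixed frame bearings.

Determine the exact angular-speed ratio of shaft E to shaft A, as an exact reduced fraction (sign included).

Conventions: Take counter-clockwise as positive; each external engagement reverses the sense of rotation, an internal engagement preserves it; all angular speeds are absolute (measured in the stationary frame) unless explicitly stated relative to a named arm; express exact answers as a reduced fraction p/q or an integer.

class = fixed-axis compound train [4 meshes; 4 ratios multiply, 4 sense flips]
mesh 1 [78T→19T]: running ratio 78/19, sense −
mesh 2 [29T→16T]: running ratio 1131/152, sense +
mesh 3 [56T→56T]: running ratio 1131/152, sense −
mesh 4 [56T→89T]: running ratio 7917/1691, sense +
ω_out/ω_in = 7917/1691

7917/1691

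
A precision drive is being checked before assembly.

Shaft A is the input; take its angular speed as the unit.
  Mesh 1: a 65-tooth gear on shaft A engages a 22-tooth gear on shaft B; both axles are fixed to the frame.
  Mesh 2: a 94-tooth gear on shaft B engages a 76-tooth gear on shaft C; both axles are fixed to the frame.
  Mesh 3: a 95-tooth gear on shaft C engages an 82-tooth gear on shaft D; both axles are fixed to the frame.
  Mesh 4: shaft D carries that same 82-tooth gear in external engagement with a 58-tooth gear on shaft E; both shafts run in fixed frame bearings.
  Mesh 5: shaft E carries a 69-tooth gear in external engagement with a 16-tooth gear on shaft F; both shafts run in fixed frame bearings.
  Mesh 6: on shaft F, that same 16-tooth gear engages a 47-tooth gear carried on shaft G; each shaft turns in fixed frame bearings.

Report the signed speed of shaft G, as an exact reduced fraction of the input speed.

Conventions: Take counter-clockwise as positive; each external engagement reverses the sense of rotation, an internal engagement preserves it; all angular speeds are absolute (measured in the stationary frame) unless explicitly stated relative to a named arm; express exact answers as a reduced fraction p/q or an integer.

6-mesh fixed-axis compound train (all bearings frame-fixed)
mesh 1 [65T→22T]: |ω|/ω_in = 1×65/22 = 65/22, sense flips to −
mesh 2 [94T→76T]: |ω|/ω_in = (65/22)×94/76 = 3055/836, sense flips to +
mesh 3 [95T→82T]: |ω|/ω_in = (3055/836)×95/82 = 15275/3608, sense flips to −
mesh 4 [82T→58T]: |ω|/ω_in = (15275/3608)×82/58 = 15275/2552, sense flips to +
mesh 5 [69T→16T]: |ω|/ω_in = (15275/2552)×69/16 = 1053975/40832, sense flips to −
mesh 6 [16T→47T]: |ω|/ω_in = (1053975/40832)×16/47 = 22425/2552, sense flips to +
signed output speed (× input speed) = 22425/2552

22425/2552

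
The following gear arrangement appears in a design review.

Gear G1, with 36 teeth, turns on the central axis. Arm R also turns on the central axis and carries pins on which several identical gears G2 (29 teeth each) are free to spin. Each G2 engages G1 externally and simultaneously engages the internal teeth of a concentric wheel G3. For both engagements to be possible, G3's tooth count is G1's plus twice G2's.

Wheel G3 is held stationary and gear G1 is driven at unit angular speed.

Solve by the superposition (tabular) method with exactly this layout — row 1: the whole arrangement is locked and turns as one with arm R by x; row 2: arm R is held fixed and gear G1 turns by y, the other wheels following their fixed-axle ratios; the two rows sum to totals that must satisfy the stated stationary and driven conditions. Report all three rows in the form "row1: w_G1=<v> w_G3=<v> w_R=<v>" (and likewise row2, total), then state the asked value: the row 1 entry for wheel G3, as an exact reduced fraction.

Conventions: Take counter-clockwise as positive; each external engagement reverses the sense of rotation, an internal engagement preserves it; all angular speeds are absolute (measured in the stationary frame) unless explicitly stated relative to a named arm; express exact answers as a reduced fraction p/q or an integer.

recognized (axles ride arm R): planetary set, 36/29/94 teeth
superposition row 1 [locked train]: every member turns x
superposition row 2 [arm held]: sun y, ring −(36/94)·y, arm 0
boundary: total ω_ring = x − (36/94)·y = 0 and total ω_sun = x + y = 1  ⇒  y = 47/65, x = 18/65
row 2 ring = −(36/94)·47/65 = -18/65
totals (row 1 + row 2): sun 18/65 + 47/65 = 1, ring 18/65 + (-18/65) = 0, arm 18/65 + 0 = 18/65
asked cell (row1, ring) = 18/65

row1: w_G1=18/65 w_G3=18/65 w_R=18/65
row2: w_G1=47/65 w_G3=-18/65 w_R=0
total: w_G1=1 w_G3=0 w_R=18/65
asked value: 18/65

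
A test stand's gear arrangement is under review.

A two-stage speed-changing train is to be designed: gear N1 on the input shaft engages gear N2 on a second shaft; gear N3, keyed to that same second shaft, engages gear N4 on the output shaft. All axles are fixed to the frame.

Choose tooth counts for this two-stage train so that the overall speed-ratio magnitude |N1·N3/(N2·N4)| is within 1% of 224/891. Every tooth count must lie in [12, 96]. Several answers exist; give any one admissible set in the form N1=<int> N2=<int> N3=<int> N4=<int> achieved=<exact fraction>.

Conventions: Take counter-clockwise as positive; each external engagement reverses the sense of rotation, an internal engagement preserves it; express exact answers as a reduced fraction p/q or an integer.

topology: fixed-axis compound train — 2 stages, target 224/891
target = 224/891 in lowest terms: an exact hit needs N1·N3 = k·224 and N2·N4 = k·891 for one integer k, every count in [12, 96]; additionally prefer no 1:1 stage (N1 ≠ N2, N3 ≠ N4)
k = 1: N1·N3 = 224 = 14·16, N2·N4 = 891 = 27·33
achieved = 14·16/(27·33) = 224/891; |achieved − target| = 0 ≤ 56/22275 ✓

N1=14 N2=27 N3=16 N4=33 achieved=224/891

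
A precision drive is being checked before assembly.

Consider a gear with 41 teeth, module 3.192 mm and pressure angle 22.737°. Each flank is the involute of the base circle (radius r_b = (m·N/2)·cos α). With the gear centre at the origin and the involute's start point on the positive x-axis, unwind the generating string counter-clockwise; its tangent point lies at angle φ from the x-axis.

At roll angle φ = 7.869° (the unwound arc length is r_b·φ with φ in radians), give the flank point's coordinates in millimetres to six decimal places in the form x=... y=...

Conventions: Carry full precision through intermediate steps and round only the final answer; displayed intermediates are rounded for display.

x=60.917379 y=0.052016

class = single-mesh tooth geometry [base-circle involute, m = 3.192, 41T]
pitch radius r_p = m·N/2 = 3.192·41/2 = 65.436000
base radius r_b = r_p·cos α = 65.436000·cos 22.737° = 60.350883
roll angle φ = 7.869° = 0.13733996 rad
x = r_b·(cos φ + φ·sin φ) = 60.917379
y = r_b·(sin φ − φ·cos φ) = 0.052016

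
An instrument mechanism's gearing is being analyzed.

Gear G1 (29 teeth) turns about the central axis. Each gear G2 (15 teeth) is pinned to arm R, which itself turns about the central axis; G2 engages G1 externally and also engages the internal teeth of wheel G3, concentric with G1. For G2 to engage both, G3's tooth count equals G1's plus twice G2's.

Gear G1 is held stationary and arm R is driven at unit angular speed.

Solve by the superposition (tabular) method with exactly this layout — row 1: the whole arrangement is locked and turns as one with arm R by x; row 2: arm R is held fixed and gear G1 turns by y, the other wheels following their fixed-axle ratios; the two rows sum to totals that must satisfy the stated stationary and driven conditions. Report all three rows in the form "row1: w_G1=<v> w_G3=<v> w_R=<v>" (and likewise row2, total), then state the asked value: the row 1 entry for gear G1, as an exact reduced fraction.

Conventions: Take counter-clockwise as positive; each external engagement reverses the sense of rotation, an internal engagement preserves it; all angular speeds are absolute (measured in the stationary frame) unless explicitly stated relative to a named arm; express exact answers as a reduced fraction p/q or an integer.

topology: planetary set — G1 29T / G2 15T / G3 59T, arm = carrier (Willis)
row 1 (train locked, turned with arm): all members turn x
row 2: sun turns y, ring = −(29/59)·y, arm 0
boundary: total ω_sun = x + y = 0 and total ω_arm = x = 1  ⇒  y = -1, x = 1
row 2 ring = −(29/59)·(-1) = 29/59
totals (row 1 + row 2): sun 1 + (-1) = 0, ring 1 + 29/59 = 88/59, arm 1 + 0 = 1
asked cell (row1, sun) = 1

row1: w_G1=1 w_G3=1 w_R=1
row2: w_G1=-1 w_G3=29/59 w_R=0
total: w_G1=0 w_G3=88/59 w_R=1
asked value: 1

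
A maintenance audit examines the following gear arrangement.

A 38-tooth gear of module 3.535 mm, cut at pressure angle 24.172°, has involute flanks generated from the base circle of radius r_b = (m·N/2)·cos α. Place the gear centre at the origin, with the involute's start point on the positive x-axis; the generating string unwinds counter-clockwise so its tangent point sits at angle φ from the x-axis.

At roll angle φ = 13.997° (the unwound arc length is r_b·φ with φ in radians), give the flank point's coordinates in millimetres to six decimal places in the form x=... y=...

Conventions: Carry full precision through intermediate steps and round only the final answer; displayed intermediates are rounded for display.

single-mesh involute tooth geometry (38T wheel at module 3.535)
pitch radius r_p = m·N/2 = 3.535·38/2 = 67.165000
base radius r_b = r_p·cos α = 67.165000·cos 24.172° = 61.275995
roll angle φ = 13.997° = 0.24429374 rad
x = r_b·(cos φ + φ·sin φ) = 63.077263
y = r_b·(sin φ − φ·cos φ) = 0.296014

x=63.077263 y=0.296014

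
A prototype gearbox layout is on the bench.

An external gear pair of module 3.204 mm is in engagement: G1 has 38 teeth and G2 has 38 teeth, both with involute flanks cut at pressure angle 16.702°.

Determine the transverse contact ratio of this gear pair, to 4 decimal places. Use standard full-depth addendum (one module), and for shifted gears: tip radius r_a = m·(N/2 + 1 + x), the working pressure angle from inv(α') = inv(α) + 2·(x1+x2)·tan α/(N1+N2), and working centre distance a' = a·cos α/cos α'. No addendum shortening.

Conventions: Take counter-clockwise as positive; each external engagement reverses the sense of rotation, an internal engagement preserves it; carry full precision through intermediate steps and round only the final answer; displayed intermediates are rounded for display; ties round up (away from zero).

recognized (one external pair, fixed centres): single-mesh tooth geometry, m = 3.204, N1 = 38, N2 = 38
base radii: r_b1 = 58.307792, r_b2 = 58.307792
tip radii: r_a1 = 64.080000, r_a2 = 64.080000
no profile shift: α' = α, a' = a
action lengths: √(r_a1²−r_b1²) = 26.579087, √(r_a2²−r_b2²) = 26.579087
base pitch p_b = π·m·cos α = 9.641017
CR = (26.579087 + 26.579087 − 121.752000·sin 16.70200°)/9.641017 = 1.884385
contact ratio ≈ 1.8844

1.8844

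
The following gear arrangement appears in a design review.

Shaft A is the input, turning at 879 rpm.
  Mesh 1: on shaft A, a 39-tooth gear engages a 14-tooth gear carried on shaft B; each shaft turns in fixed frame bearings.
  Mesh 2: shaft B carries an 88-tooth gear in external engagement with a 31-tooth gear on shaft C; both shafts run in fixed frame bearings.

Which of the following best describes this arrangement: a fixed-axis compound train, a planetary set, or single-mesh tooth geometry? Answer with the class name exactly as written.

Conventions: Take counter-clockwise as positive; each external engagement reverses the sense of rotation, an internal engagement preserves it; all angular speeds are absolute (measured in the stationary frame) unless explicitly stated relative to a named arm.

fixed-axis compound train

topology: fixed-axis compound train — 2 meshes, A→C
classification: fixed-axis compound train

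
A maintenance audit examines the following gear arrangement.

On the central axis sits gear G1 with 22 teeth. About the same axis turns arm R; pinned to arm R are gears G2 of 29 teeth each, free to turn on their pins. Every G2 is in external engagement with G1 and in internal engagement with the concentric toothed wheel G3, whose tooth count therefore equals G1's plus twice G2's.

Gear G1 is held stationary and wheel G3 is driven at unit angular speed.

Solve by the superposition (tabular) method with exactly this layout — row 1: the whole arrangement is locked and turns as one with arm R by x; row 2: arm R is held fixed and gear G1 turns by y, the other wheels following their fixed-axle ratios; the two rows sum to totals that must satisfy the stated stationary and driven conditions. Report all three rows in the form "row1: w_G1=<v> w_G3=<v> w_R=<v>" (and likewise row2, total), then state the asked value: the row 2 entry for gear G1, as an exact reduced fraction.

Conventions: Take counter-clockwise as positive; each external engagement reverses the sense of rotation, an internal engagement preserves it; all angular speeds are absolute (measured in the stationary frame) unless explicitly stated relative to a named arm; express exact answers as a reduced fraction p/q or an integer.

planetary set (22T centre, 29T on arm, 80T internal) — Willis relation
row 1 — lock + rotate with arm: ω_sun = ω_ring = ω_arm = x
row 2 (arm held, sun turns y): ω_ring = −(22/80)·y, ω_arm = 0
boundary: total ω_sun = x + y = 0 and total ω_ring = x − (22/80)·y = 1  ⇒  y = -40/51, x = 40/51
row 2 ring = −(22/80)·(-40/51) = 11/51
totals (row 1 + row 2): sun 40/51 + (-40/51) = 0, ring 40/51 + 11/51 = 1, arm 40/51 + 0 = 40/51
asked cell (row2, sun) = -40/51

row1: w_G1=40/51 w_G3=40/51 w_R=40/51
row2: w_G1=-40/51 w_G3=11/51 w_R=0
total: w_G1=0 w_G3=1 w_R=40/51
asked value: -40/51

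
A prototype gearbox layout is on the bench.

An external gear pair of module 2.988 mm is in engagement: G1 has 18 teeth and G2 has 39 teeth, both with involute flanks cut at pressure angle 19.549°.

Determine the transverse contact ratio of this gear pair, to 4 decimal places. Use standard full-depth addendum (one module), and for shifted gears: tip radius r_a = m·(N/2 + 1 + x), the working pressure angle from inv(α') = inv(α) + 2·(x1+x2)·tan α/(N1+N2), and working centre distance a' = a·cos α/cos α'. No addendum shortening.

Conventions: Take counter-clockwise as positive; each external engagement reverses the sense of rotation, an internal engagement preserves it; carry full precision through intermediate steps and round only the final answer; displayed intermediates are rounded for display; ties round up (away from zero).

topology: single-mesh involute geometry — m = 2.988, 18T/39T pair
base radii: r_b1 = 25.341829, r_b2 = 54.907296
tip radii: r_a1 = 29.880000, r_a2 = 61.254000
no profile shift: α' = α, a' = a
action lengths: √(r_a1²−r_b1²) = 15.830544, √(r_a2²−r_b2²) = 27.152190
base pitch p_b = π·m·cos α = 8.845967
CR = (15.830544 + 27.152190 − 85.158000·sin 19.54900°)/8.845967 = 1.637782
contact ratio ≈ 1.6378

1.6378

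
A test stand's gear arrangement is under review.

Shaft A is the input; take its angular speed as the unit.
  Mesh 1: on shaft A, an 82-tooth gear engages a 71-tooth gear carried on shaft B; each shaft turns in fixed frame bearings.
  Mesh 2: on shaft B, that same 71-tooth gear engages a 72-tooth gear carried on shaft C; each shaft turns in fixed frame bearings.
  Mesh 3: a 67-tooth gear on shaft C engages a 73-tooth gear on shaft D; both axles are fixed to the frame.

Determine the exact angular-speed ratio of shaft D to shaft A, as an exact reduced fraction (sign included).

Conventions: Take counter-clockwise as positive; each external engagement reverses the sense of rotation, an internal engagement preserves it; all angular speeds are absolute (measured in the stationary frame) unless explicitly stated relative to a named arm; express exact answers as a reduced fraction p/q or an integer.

-2747/2628

class = fixed-axis compound train [3 meshes; 3 ratios multiply, 3 sense flips]
mesh 1 [82T→71T]: running ratio 82/71, sense −
mesh 2 [71T→72T]: running ratio 41/36, sense +
mesh 3 [67T→73T]: running ratio 2747/2628, sense −
ω_out/ω_in = -2747/2628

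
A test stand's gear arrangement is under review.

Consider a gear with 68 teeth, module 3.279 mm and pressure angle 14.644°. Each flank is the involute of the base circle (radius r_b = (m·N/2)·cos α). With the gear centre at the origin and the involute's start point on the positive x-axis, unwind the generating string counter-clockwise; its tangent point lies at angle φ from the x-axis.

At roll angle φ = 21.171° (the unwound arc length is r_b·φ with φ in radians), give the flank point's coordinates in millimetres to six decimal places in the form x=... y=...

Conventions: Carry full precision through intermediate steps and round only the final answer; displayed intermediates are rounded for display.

x=114.978494 y=1.789254

topology: single-mesh involute geometry — m = 3.279, N = 68
pitch radius r_p = m·N/2 = 3.279·68/2 = 111.486000
base radius r_b = r_p·cos α = 111.486000·cos 14.644° = 107.864412
roll angle φ = 21.171° = 0.36950366 rad
x = r_b·(cos φ + φ·sin φ) = 114.978494
y = r_b·(sin φ − φ·cos φ) = 1.789254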